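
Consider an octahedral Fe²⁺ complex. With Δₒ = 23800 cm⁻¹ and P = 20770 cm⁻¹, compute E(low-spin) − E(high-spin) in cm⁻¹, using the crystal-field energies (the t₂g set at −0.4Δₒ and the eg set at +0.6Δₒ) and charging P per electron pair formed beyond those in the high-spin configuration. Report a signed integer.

-6060

Fe is in group 8, so Fe²⁺ is d⁶ (8 − 2 = 6).
In the high-spin limit (t₂g⁴ eg²) the orbital term is -0.4Δₒ = -9520 cm⁻¹, with no excess pairing.
Low-spin t₂g⁶ eg⁰ gives -2.4Δₒ = -57120 cm⁻¹, but forming 2 extra pairs costs 2P = 41540 cm⁻¹, so E(LS) = -57120 + 41540 = -15580 cm⁻¹.
E(LS) − E(HS) = -15580 − (-9520) = -6060 cm⁻¹.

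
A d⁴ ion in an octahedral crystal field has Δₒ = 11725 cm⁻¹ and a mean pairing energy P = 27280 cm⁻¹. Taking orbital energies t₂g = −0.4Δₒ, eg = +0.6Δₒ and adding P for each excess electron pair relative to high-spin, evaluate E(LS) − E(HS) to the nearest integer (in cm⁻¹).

15555

High-spin d⁴ fills as t₂g³ eg¹ with CFSE 3(−0.4) + 1(+0.6) = -0.6Δₒ = -7035 cm⁻¹.
For low-spin the configuration is t₂g⁴ eg⁰: orbital energy -1.6 × 11725 = -18760 cm⁻¹, and 1 additional pair relative to high-spin adds 27280 cm⁻¹, giving 8520 cm⁻¹.
E(LS) − E(HS) = 8520 − (-7035) = 15555 cm⁻¹.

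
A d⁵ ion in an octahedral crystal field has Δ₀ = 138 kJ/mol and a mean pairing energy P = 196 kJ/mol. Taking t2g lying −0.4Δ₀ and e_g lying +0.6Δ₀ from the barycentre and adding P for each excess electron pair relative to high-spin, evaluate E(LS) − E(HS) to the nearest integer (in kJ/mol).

High-spin d⁵ fills as t2g^3 e_g^2 with CFSE 3(−0.4) + 2(+0.6) = 0.0Δ₀ = 0 kJ/mol.
For low-spin the configuration is t2g^5 e_g^0: orbital energy -2.0 × 138 = -276 kJ/mol, and 2 additional pairs relative to high-spin add 392 kJ/mol, giving 116 kJ/mol.
E(LS) − E(HS) = 116 − (0) = 116 kJ/mol.

116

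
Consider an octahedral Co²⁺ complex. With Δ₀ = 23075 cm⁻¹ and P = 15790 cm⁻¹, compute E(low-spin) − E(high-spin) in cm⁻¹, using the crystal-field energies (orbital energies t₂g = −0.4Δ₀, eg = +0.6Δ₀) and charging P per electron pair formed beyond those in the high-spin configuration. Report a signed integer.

-7285

Co sits in group 9; removing 2 electrons leaves Co²⁺ with 9 − 2 = 7 d electrons.
High-spin: t₂g⁵ eg², CFSE = -0.8Δ₀ = -18460 cm⁻¹.
For low-spin the configuration is t₂g⁶ eg¹: orbital energy -1.8 × 23075 = -41535 cm⁻¹, and 1 additional pair relative to high-spin adds 15790 cm⁻¹, giving -25745 cm⁻¹.
The difference is -25745 − (-18460) = -7285 cm⁻¹, so low-spin lies lower.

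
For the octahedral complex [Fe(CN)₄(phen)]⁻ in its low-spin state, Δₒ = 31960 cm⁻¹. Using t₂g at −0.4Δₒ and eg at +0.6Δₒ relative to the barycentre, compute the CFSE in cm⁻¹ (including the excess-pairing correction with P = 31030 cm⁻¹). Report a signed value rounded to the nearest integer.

-1860

Ligand charges: 4×(-1) from CN⁻ and 1×(+0) from phen sum to -4; with overall charge -1, Fe is +3.
Group 8 minus oxidation state +3 gives a d⁵ configuration for Fe³⁺.
The d⁵ electrons fill as t₂g⁵ eg⁰.
The orbital stabilization is -2.0Δₒ = -2.0 × 31960 = -63920 cm⁻¹.
High-spin d⁵ would be t₂g³ eg² with 0 pairs; low-spin has 2, so 2 excess pairs cost +2P = +62060 cm⁻¹.
Overall CFSE = -63920 + 62060 = -1860 cm⁻¹.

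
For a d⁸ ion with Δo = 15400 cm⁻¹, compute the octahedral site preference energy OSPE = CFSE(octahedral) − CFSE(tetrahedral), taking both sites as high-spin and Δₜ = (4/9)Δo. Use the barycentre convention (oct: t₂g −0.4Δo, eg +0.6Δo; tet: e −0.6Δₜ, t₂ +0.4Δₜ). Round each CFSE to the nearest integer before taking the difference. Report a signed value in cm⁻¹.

-13004

In an octahedral site d⁸ (HS) is t₂g⁶ eg², giving CFSE(oct) = -1.2Δo = -18480 cm⁻¹.
Tetrahedral: e⁴ t₂⁴, CFSE = 4(−0.6) + 4(+0.4) = -0.8Δₜ = -0.8 × (4/9) × 15400 = -5476 cm⁻¹.
OSPE = -18480 − (-5476) = -13004 cm⁻¹.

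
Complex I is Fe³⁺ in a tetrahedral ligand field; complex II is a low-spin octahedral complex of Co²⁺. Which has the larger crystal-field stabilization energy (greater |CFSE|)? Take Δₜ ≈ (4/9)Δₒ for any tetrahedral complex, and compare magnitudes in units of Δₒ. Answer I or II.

II

I: Group 8 minus oxidation state +3 gives a d⁵ configuration for Fe³⁺; With tetrahedral geometry the complex is necessarily high-spin; e² t₂³, CFSE = 0.0Δₜ ≈ 0.00Δₒ.
II: Group 9 minus oxidation state +2 gives a d⁷ configuration for Co²⁺; t₂g⁶ eg¹, CFSE = -1.8Δₒ.
So II has the larger |CFSE|.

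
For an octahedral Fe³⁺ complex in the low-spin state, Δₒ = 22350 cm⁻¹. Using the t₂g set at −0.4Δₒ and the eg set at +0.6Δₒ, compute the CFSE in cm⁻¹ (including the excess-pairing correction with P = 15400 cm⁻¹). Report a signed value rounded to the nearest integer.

-13900

Fe sits in group 8; removing 3 electrons leaves Fe³⁺ with 8 − 3 = 5 d electrons.
The d⁵ electrons fill as t₂g⁵ eg⁰.
The orbital stabilization is -2.0Δₒ = -2.0 × 22350 = -44700 cm⁻¹.
Relative to high-spin t₂g³ eg² (0 paired), the low-spin configuration has 2 additional pairs, contributing +2 × 15400 = +30800 cm⁻¹.
Overall CFSE = -44700 + 30800 = -13900 cm⁻¹.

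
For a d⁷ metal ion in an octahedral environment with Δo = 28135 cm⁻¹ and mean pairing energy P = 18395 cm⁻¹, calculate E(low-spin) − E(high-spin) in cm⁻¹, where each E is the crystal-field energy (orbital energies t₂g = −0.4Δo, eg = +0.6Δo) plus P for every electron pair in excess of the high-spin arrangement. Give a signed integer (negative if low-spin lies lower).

-9740

High-spin: t₂g⁵ eg², CFSE = -0.8Δo = -22508 cm⁻¹.
Low-spin t₂g⁶ eg¹ gives -1.8Δo = -50643 cm⁻¹, but forming 1 extra pair costs 1P = 18395 cm⁻¹, so E(LS) = -50643 + 18395 = -32248 cm⁻¹.
Thus E(LS) − E(HS) = -9740 cm⁻¹.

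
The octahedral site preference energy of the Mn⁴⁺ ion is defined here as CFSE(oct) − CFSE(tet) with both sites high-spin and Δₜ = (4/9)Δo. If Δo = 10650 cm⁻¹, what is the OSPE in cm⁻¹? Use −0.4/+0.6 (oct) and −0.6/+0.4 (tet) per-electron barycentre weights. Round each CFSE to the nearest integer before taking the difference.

Mn⁴⁺: group 7, so d-count = 7 − 4 = 3.
In an octahedral site d³ (HS) is t₂g³ eg⁰, giving CFSE(oct) = -1.2Δo = -12780 cm⁻¹.
Tetrahedral e² t₂¹ gives -0.8Δₜ = -0.8 × (4/9) × 10650 = -3787 cm⁻¹.
Subtracting, OSPE = -12780 − (-3787) = -8993 cm⁻¹.

-8993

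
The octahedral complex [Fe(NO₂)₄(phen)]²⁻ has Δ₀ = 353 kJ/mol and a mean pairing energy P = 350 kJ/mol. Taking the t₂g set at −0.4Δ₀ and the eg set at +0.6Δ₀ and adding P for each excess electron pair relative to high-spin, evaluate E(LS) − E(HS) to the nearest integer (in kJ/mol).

-6

Ligand charges: 4×(-1) from NO₂⁻ and 1×(+0) from phen sum to -4; with overall charge -2, Fe is +2.
Group 8 minus oxidation state +2 gives a d⁶ configuration for Fe²⁺.
High-spin d⁶ fills as t₂g⁴ eg² with CFSE 4(−0.4) + 2(+0.6) = -0.4Δ₀ = -141 kJ/mol.
Low-spin: t₂g⁶ eg⁰, orbital CFSE = -2.4Δ₀ = -847 kJ/mol; plus 2 excess pairs × P = +700 kJ/mol; total -147 kJ/mol.
E(LS) − E(HS) = -147 − (-141) = -6 kJ/mol.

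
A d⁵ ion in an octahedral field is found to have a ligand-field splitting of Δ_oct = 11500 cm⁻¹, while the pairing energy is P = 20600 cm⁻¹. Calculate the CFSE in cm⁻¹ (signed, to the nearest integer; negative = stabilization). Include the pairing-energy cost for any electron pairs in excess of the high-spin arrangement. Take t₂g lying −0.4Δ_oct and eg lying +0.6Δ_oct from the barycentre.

Since Δ_oct = 11500 cm⁻¹ < P = 20600 cm⁻¹, the complex adopts the high-spin configuration.
That gives t₂g³ eg².
Orbital CFSE = 0.0Δ_oct = 0.0 × 11500 = 0 cm⁻¹.
High-spin has no excess pairs, so no pairing correction applies.

0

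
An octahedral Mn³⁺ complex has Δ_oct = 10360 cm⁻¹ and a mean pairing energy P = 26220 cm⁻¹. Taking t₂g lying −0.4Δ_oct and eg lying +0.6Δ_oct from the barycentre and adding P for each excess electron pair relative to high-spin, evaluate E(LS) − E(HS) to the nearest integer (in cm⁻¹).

15860

Mn³⁺: group 7, so d-count = 7 − 3 = 4.
High-spin d⁴ fills as t₂g³ eg¹ with CFSE 3(−0.4) + 1(+0.6) = -0.6Δ_oct = -6216 cm⁻¹.
Low-spin: t₂g⁴ eg⁰, orbital CFSE = -1.6Δ_oct = -16576 cm⁻¹; plus 1 excess pair × P = +26220 cm⁻¹; total 9644 cm⁻¹.
E(LS) − E(HS) = 9644 − (-6216) = 15860 cm⁻¹.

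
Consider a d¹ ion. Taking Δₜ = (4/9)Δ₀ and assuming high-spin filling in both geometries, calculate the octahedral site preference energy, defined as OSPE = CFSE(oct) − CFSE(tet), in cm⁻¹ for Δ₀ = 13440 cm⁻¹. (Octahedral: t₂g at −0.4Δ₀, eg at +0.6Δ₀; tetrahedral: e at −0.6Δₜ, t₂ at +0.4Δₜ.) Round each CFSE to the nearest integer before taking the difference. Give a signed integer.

Octahedral (high-spin): t₂g¹ eg⁰, CFSE = 1(−0.4) + 0(+0.6) = -0.4Δ₀ = -0.4 × 13440 = -5376 cm⁻¹.
In a tetrahedral site the filling is e¹ t₂⁰: CFSE(tet) = -0.6Δₜ = -0.6 × (4/9)(13440) = -3584 cm⁻¹.
Subtracting, OSPE = -5376 − (-3584) = -1792 cm⁻¹.

-1792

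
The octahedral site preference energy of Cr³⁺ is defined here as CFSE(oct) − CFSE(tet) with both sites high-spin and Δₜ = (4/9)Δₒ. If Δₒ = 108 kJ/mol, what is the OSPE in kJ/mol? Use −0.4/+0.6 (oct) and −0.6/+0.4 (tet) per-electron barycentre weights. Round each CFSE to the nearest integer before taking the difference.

-92

Cr³⁺: group 6, so d-count = 6 − 3 = 3.
In an octahedral site d³ (HS) is t₂g³ eg⁰, giving CFSE(oct) = -1.2Δₒ = -130 kJ/mol.
Tetrahedral e² t₂¹ gives -0.8Δₜ = -0.8 × (4/9) × 108 = -38 kJ/mol.
Subtracting, OSPE = -130 − (-38) = -92 kJ/mol.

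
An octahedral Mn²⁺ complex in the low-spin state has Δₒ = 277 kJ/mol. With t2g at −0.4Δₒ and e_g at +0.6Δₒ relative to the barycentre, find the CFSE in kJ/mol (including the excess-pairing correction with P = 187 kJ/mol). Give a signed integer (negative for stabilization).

Mn²⁺: group 7, so d-count = 7 − 2 = 5.
Electron filling gives t2g^5 e_g^0.
The orbital stabilization is -2.0Δₒ = -2.0 × 277 = -554 kJ/mol.
High-spin d⁵ would be t2g^3 e_g^2 with 0 pairs; low-spin has 2, so 2 excess pairs cost +2P = +374 kJ/mol.
Net CFSE = -554 + 374 = -180 kJ/mol.

-180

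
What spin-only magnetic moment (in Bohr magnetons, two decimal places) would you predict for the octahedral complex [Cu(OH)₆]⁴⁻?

Each OH⁻ contributes -1; 6 × (-1) = -6. With overall charge -4, Cu is in the +2 oxidation state.
Cu sits in group 11; removing 2 electrons leaves Cu²⁺ with 11 − 2 = 9 d electrons.
Configuration: t₂g⁶ eg³ → 1 unpaired electron.
μ(spin-only) = √[1(1+2)] = √3 ≈ 1.73 Bohr magnetons.

1.73 Bohr magnetons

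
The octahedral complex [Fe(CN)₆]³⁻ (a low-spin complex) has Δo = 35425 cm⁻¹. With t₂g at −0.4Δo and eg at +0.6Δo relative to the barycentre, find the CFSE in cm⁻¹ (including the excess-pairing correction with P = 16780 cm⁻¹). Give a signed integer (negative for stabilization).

Each CN⁻ contributes -1; 6 × (-1) = -6. With overall charge -3, Fe is in the +3 oxidation state.
Fe is in group 8, so Fe³⁺ is d⁵ (8 − 3 = 5).
Electron filling gives t₂g⁵ eg⁰.
Orbital CFSE = 5(-0.4) + 0(0.6) = -2.0Δo = -2.0 × 35425 = -70850 cm⁻¹.
Pairing penalty: 2 pairs vs 0 in the high-spin reference → 2 extra × P = 33560 cm⁻¹.
Overall CFSE = -70850 + 33560 = -37290 cm⁻¹.

-37290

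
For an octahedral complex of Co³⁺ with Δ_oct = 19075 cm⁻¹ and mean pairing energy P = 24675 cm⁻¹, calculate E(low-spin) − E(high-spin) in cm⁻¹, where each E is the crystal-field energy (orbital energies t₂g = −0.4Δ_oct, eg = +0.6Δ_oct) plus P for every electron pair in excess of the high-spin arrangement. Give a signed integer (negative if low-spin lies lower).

11200

Co is in group 9, so Co³⁺ is d⁶ (9 − 3 = 6).
High-spin d⁶ fills as t₂g⁴ eg² with CFSE 4(−0.4) + 2(+0.6) = -0.4Δ_oct = -7630 cm⁻¹.
For low-spin the configuration is t₂g⁶ eg⁰: orbital energy -2.4 × 19075 = -45780 cm⁻¹, and 2 additional pairs relative to high-spin add 49350 cm⁻¹, giving 3570 cm⁻¹.
E(LS) − E(HS) = 3570 − (-7630) = 11200 cm⁻¹.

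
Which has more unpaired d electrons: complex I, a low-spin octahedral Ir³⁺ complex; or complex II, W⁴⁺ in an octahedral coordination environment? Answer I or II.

I: Ir sits in group 9; removing 3 electrons leaves Ir³⁺ with 9 − 3 = 6 d electrons; t2g^6 e_g^0 → 0 unpaired.
II: W sits in group 6; removing 4 electrons leaves W⁴⁺ with 6 − 4 = 2 d electrons; t₂g² eg⁰ → 2 unpaired.
So II has more unpaired electrons.

II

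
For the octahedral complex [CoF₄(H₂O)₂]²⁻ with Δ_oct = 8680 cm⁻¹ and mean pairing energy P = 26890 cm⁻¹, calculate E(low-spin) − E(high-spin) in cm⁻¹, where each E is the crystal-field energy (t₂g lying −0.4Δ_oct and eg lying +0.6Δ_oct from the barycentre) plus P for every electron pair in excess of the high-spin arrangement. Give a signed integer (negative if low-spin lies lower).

18210

Ligand charges: 4×(-1) from F⁻ and 2×(+0) from H₂O sum to -4; with overall charge -2, Co is +2.
Group 9 minus oxidation state +2 gives a d⁷ configuration for Co²⁺.
In the high-spin limit (t₂g⁵ eg²) the orbital term is -0.8Δ_oct = -6944 cm⁻¹, with no excess pairing.
Low-spin: t₂g⁶ eg¹, orbital CFSE = -1.8Δ_oct = -15624 cm⁻¹; plus 1 excess pair × P = +26890 cm⁻¹; total 11266 cm⁻¹.
Thus E(LS) − E(HS) = 18210 cm⁻¹.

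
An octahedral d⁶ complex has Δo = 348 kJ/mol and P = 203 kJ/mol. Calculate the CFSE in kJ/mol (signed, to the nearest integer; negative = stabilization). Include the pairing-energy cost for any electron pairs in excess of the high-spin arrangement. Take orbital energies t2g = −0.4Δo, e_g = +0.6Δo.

-429

Since Δo = 348 kJ/mol > P = 203 kJ/mol, the complex adopts the low-spin configuration.
That gives t2g^6 e_g^0.
Orbital CFSE = -2.4Δo = -2.4 × 348 = -835 kJ/mol.
Excess pairs vs high-spin: 3 − 1 = 2; pairing cost = +406 kJ/mol.
Net CFSE = -835 + 406 = -429 kJ/mol.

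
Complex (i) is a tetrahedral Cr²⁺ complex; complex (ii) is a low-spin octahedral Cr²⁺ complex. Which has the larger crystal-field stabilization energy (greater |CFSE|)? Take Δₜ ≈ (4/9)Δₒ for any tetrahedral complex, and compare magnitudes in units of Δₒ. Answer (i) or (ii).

(i): Group 6 minus oxidation state +2 gives a d⁴ configuration for Cr²⁺; Tetrahedral splitting is small, so the complex is high-spin; e² t₂², CFSE = -0.4Δₜ ≈ -0.18Δₒ.
(ii): Group 6 minus oxidation state +2 gives a d⁴ configuration for Cr²⁺; t₂g⁴ eg⁰, CFSE = -1.6Δₒ.
So (ii) has the larger |CFSE|.

(ii)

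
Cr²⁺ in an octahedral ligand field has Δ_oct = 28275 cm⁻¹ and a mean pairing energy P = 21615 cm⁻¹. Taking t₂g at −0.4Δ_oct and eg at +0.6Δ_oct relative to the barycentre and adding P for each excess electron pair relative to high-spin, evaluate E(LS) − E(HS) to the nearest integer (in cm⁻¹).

-6660

Cr sits in group 6; removing 2 electrons leaves Cr²⁺ with 6 − 2 = 4 d electrons.
In the high-spin limit (t₂g³ eg¹) the orbital term is -0.6Δ_oct = -16965 cm⁻¹, with no excess pairing.
Low-spin t₂g⁴ eg⁰ gives -1.6Δ_oct = -45240 cm⁻¹, but forming 1 extra pair costs 1P = 21615 cm⁻¹, so E(LS) = -45240 + 21615 = -23625 cm⁻¹.
The difference is -23625 − (-16965) = -6660 cm⁻¹, so low-spin lies lower.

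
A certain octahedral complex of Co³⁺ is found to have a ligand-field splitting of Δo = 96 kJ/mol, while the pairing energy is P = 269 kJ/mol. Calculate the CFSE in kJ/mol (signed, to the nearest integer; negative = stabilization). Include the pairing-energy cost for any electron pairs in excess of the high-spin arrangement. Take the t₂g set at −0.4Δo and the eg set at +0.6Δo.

Co sits in group 9; removing 3 electrons leaves Co³⁺ with 9 − 3 = 6 d electrons.
With Δo < P the complex is high-spin.
Filling d⁶ accordingly: t₂g⁴ eg².
Orbital CFSE = -0.4Δo = -0.4 × 96 = -38 kJ/mol.
High-spin has no excess pairs, so no pairing correction applies.

-38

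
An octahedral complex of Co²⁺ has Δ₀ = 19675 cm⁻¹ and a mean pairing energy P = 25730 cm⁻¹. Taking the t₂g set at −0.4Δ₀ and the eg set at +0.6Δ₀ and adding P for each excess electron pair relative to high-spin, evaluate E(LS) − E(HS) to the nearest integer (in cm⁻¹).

Group 9 minus oxidation state +2 gives a d⁷ configuration for Co²⁺.
High-spin: t₂g⁵ eg², CFSE = -0.8Δ₀ = -15740 cm⁻¹.
Low-spin t₂g⁶ eg¹ gives -1.8Δ₀ = -35415 cm⁻¹, but forming 1 extra pair costs 1P = 25730 cm⁻¹, so E(LS) = -35415 + 25730 = -9685 cm⁻¹.
The difference is -9685 − (-15740) = 6055 cm⁻¹, so high-spin lies lower.

6055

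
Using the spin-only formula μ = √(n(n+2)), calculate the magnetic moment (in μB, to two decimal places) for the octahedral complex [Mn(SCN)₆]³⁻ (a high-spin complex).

Each SCN⁻ contributes -1; 6 × (-1) = -6. With overall charge -3, Mn is in the +3 oxidation state.
Mn is in group 7, so Mn³⁺ is d⁴ (7 − 3 = 4).
Configuration: t₂g³ eg¹ → 4 unpaired electrons.
μ(spin-only) = √[4(4+2)] = √24 ≈ 4.90 μB.

4.90 μB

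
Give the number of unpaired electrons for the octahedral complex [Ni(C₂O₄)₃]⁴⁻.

2

Each C₂O₄²⁻ contributes -2; 3 × (-2) = -6. With overall charge -4, Ni is in the +2 oxidation state.
Ni²⁺: group 10, so d-count = 10 − 2 = 8.
Configuration: t2g^6 e_g^2, giving 2 unpaired electrons.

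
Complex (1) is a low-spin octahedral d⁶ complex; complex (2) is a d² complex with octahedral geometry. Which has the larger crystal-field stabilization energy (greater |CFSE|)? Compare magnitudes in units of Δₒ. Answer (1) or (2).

(1)

(1): t₂g⁶ eg⁰, CFSE = -2.4Δₒ.
(2): t2g^2 e_g^0, CFSE = -0.8Δₒ.
So (1) has the larger |CFSE|.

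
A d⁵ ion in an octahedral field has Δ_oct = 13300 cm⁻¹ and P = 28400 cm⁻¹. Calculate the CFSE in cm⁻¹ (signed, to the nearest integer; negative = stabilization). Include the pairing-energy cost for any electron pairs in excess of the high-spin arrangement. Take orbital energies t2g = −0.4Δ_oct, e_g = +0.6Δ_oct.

With Δ_oct < P the complex is high-spin.
Filling d⁵ accordingly: t2g^3 e_g^2.
Orbital CFSE = 0.0Δ_oct = 0.0 × 13300 = 0 cm⁻¹.
High-spin has no excess pairs, so no pairing correction applies.

0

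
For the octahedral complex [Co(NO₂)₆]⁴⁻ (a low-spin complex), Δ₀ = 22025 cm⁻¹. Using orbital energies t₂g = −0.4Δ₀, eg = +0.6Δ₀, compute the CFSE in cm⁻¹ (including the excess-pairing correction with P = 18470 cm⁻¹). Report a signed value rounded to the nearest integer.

Each NO₂⁻ contributes -1; 6 × (-1) = -6. With overall charge -4, Co is in the +2 oxidation state.
Co is in group 9, so Co²⁺ is d⁷ (9 − 2 = 7).
Configuration: t₂g⁶ eg¹.
CFSE(orbital) = 6×(-0.4Δ₀) + 1×(0.6Δ₀) = -1.8Δ₀; with Δ₀ = 22025 cm⁻¹ that is -39645 cm⁻¹.
High-spin d⁷ would be t₂g⁵ eg² with 2 pairs; low-spin has 3, so 1 excess pair costs +1P = +18470 cm⁻¹.
Combining: -39645 + 18470 = -21175 cm⁻¹.

-21175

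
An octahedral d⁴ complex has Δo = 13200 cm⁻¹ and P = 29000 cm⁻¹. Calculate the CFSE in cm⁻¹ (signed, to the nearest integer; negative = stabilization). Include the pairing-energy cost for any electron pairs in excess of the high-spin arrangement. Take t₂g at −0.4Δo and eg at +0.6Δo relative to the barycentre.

-7920

Here Δo < P (13200 < 29000), so the high-spin state is favoured.
Configuration: t₂g³ eg¹.
Orbital CFSE = -0.6Δo = -0.6 × 13200 = -7920 cm⁻¹.
High-spin has no excess pairs, so no pairing correction applies.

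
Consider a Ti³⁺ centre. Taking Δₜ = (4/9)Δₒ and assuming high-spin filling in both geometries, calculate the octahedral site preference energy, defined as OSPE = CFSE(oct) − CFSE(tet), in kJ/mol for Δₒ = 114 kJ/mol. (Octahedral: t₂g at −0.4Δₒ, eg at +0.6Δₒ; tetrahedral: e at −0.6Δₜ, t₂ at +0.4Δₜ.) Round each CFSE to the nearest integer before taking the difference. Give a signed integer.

-16

Ti sits in group 4; removing 3 electrons leaves Ti³⁺ with 4 − 3 = 1 d electrons.
Octahedral high-spin t₂g¹ eg⁰: CFSE = -0.4 × 114 = -46 kJ/mol.
Tetrahedral e¹ t₂⁰ gives -0.6Δₜ = -0.6 × (4/9) × 114 = -30 kJ/mol.
OSPE = CFSE(oct) − CFSE(tet) = -46 − (-30) = -16 kJ/mol.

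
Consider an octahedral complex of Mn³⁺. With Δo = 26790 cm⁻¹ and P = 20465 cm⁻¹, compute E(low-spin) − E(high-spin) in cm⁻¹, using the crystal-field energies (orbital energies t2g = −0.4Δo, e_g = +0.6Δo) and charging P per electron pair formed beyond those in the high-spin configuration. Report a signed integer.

-6325

Group 7 minus oxidation state +3 gives a d⁴ configuration for Mn³⁺.
High-spin d⁴ fills as t2g^3 e_g^1 with CFSE 3(−0.4) + 1(+0.6) = -0.6Δo = -16074 cm⁻¹.
Low-spin: t2g^4 e_g^0, orbital CFSE = -1.6Δo = -42864 cm⁻¹; plus 1 excess pair × P = +20465 cm⁻¹; total -22399 cm⁻¹.
The difference is -22399 − (-16074) = -6325 cm⁻¹, so low-spin lies lower.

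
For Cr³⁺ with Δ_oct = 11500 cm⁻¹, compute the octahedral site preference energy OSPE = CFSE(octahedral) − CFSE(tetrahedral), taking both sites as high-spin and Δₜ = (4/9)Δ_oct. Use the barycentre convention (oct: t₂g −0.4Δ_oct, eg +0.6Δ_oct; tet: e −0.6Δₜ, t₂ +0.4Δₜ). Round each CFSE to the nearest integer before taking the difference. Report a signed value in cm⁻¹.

Cr³⁺: group 6, so d-count = 6 − 3 = 3.
Octahedral high-spin t₂g³ eg⁰: CFSE = -1.2 × 11500 = -13800 cm⁻¹.
Tetrahedral: e² t₂¹, CFSE = 2(−0.6) + 1(+0.4) = -0.8Δₜ = -0.8 × (4/9) × 11500 = -4089 cm⁻¹.
Subtracting, OSPE = -13800 − (-4089) = -9711 cm⁻¹.

-9711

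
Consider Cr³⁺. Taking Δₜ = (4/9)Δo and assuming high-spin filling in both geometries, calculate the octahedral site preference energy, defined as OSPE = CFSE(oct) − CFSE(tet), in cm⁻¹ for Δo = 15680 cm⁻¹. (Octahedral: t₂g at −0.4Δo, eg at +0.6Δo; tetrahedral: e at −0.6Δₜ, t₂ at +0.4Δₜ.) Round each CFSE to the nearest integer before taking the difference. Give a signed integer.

-13241

Cr is in group 6, so Cr³⁺ is d³ (6 − 3 = 3).
Octahedral high-spin t₂g³ eg⁰: CFSE = -1.2 × 15680 = -18816 cm⁻¹.
Tetrahedral: e² t₂¹, CFSE = 2(−0.6) + 1(+0.4) = -0.8Δₜ = -0.8 × (4/9) × 15680 = -5575 cm⁻¹.
OSPE = -18816 − (-5575) = -13241 cm⁻¹.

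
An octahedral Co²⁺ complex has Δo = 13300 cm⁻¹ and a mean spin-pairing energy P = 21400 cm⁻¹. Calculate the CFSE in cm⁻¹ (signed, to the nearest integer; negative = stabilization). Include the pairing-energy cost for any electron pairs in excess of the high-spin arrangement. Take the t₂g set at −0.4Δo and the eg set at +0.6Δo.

Co²⁺: group 9, so d-count = 9 − 2 = 7.
Δo < P, so pairing is avoided: the ground state is high-spin.
That gives t₂g⁵ eg².
Orbital CFSE = -0.8Δo = -0.8 × 13300 = -10640 cm⁻¹.
High-spin has no excess pairs, so no pairing correction applies.

-10640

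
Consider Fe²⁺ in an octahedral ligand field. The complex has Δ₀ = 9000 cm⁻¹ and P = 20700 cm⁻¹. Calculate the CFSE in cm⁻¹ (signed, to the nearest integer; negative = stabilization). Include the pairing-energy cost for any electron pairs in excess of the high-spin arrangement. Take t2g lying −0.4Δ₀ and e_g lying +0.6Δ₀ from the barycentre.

-3600

Group 8 minus oxidation state +2 gives a d⁶ configuration for Fe²⁺.
Δ₀ < P, so pairing is avoided: the ground state is high-spin.
Filling d⁶ accordingly: t2g^4 e_g^2.
Orbital CFSE = -0.4Δ₀ = -0.4 × 9000 = -3600 cm⁻¹.
High-spin has no excess pairs, so no pairing correction applies.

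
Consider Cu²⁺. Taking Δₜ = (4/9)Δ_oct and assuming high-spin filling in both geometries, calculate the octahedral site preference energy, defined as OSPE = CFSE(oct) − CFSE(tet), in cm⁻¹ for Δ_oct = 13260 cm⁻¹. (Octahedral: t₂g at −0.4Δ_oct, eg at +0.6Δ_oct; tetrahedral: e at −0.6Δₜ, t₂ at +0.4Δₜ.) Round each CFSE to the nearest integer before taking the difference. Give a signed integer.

Cu²⁺: group 11, so d-count = 11 − 2 = 9.
Octahedral (high-spin): t₂g⁶ eg³, CFSE = 6(−0.4) + 3(+0.6) = -0.6Δ_oct = -0.6 × 13260 = -7956 cm⁻¹.
In a tetrahedral site the filling is e⁴ t₂⁵: CFSE(tet) = -0.4Δₜ = -0.4 × (4/9)(13260) = -2357 cm⁻¹.
Subtracting, OSPE = -7956 − (-2357) = -5599 cm⁻¹.

-5599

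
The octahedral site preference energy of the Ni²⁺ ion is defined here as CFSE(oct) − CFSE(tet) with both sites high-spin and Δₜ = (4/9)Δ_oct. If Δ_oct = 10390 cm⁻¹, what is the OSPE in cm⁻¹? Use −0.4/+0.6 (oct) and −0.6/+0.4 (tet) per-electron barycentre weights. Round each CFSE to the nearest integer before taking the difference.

Ni sits in group 10; removing 2 electrons leaves Ni²⁺ with 10 − 2 = 8 d electrons.
Octahedral (high-spin): t2g^6 e_g^2, CFSE = 6(−0.4) + 2(+0.6) = -1.2Δ_oct = -1.2 × 10390 = -12468 cm⁻¹.
In a tetrahedral site the filling is e^4 t2^4: CFSE(tet) = -0.8Δₜ = -0.8 × (4/9)(10390) = -3694 cm⁻¹.
OSPE = CFSE(oct) − CFSE(tet) = -12468 − (-3694) = -8774 cm⁻¹.

-8774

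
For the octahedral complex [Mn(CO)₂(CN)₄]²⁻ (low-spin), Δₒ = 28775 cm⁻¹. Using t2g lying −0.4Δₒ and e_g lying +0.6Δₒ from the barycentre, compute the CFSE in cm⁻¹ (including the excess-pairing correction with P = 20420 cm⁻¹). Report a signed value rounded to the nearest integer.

-16710

Ligand charges: 2×(+0) from CO and 4×(-1) from CN⁻ sum to -4; with overall charge -2, Mn is +2.
Mn is in group 7, so Mn²⁺ is d⁵ (7 − 2 = 5).
Electron filling gives t2g^5 e_g^0.
The orbital stabilization is -2.0Δₒ = -2.0 × 28775 = -57550 cm⁻¹.
High-spin d⁵ would be t2g^3 e_g^2 with 0 pairs; low-spin has 2, so 2 excess pairs cost +2P = +40840 cm⁻¹.
Combining: -57550 + 40840 = -16710 cm⁻¹.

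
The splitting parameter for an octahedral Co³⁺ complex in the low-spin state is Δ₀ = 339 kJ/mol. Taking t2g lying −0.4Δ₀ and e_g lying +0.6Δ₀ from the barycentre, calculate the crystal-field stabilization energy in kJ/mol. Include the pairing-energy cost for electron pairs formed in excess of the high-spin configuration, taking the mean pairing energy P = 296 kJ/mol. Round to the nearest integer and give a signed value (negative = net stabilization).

-222

Co sits in group 9; removing 3 electrons leaves Co³⁺ with 9 − 3 = 6 d electrons.
Electron filling gives t2g^6 e_g^0.
The orbital stabilization is -2.4Δ₀ = -2.4 × 339 = -814 kJ/mol.
High-spin d⁶ would be t2g^4 e_g^2 with 1 pair; low-spin has 3, so 2 excess pairs cost +2P = +592 kJ/mol.
Net CFSE = -814 + 592 = -222 kJ/mol.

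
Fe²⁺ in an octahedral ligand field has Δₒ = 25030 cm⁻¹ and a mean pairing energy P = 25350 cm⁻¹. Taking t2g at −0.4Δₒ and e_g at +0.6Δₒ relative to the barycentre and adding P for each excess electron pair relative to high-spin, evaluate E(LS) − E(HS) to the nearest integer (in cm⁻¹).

640

Group 8 minus oxidation state +2 gives a d⁶ configuration for Fe²⁺.
High-spin d⁶ fills as t2g^4 e_g^2 with CFSE 4(−0.4) + 2(+0.6) = -0.4Δₒ = -10012 cm⁻¹.
Low-spin: t2g^6 e_g^0, orbital CFSE = -2.4Δₒ = -60072 cm⁻¹; plus 2 excess pairs × P = +50700 cm⁻¹; total -9372 cm⁻¹.
E(LS) − E(HS) = -9372 − (-10012) = 640 cm⁻¹.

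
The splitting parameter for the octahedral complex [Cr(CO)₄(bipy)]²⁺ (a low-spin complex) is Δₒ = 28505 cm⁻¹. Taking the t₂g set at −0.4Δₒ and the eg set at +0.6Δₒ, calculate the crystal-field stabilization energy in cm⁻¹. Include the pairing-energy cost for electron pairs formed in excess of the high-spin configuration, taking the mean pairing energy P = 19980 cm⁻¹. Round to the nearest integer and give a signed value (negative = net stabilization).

-25628

Ligand charges: 4×(+0) from CO and 1×(+0) from bipy sum to +0; with overall charge +2, Cr is +2.
Cr²⁺: group 6, so d-count = 6 − 2 = 4.
Configuration: t₂g⁴ eg⁰.
The orbital stabilization is -1.6Δₒ = -1.6 × 28505 = -45608 cm⁻¹.
High-spin d⁴ would be t₂g³ eg¹ with 0 pairs; low-spin has 1, so 1 excess pair costs +1P = +19980 cm⁻¹.
Net CFSE = -45608 + 19980 = -25628 cm⁻¹.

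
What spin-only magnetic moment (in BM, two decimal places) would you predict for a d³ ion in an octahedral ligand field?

Configuration: t2g^3 e_g^0 → 3 unpaired electrons.
μ(spin-only) = √[3(3+2)] = √15 ≈ 3.87 BM.

3.87 BM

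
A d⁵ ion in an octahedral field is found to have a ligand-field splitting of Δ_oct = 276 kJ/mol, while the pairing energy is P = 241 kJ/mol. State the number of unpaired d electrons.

1

Here Δ_oct > P (276 > 241), so the low-spin state is favoured.
Configuration: t₂g⁵ eg⁰.
Unpaired electrons: 1.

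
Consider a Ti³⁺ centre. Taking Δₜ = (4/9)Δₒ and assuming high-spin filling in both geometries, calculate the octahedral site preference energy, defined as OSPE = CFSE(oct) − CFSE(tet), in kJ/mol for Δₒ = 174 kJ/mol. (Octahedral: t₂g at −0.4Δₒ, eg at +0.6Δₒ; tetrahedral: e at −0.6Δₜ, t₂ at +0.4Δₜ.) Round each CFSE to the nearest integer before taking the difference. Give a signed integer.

Ti is in group 4, so Ti³⁺ is d¹ (4 − 3 = 1).
In an octahedral site d¹ (HS) is t2g^1 e_g^0, giving CFSE(oct) = -0.4Δₒ = -70 kJ/mol.
Tetrahedral e^1 t2^0 gives -0.6Δₜ = -0.6 × (4/9) × 174 = -46 kJ/mol.
OSPE = -70 − (-46) = -24 kJ/mol.

-24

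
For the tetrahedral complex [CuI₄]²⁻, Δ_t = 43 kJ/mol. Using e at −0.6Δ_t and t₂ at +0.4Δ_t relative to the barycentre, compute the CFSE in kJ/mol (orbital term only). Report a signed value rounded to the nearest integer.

-17

Each I⁻ contributes -1; 4 × (-1) = -4. With overall charge -2, Cu is in the +2 oxidation state.
Group 11 minus oxidation state +2 gives a d⁹ configuration for Cu²⁺.
With tetrahedral geometry the complex is necessarily high-spin.
Configuration: e⁴ t₂⁵.
Orbital CFSE = 4(-0.6) + 5(0.4) = -0.4Δ_t = -0.4 × 43 = -17 kJ/mol.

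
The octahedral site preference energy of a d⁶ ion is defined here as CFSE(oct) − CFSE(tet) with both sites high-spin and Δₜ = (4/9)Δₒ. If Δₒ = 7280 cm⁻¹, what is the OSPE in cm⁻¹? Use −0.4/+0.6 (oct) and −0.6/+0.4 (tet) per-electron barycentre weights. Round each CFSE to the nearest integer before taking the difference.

Octahedral (high-spin): t2g^4 e_g^2, CFSE = 4(−0.4) + 2(+0.6) = -0.4Δₒ = -0.4 × 7280 = -2912 cm⁻¹.
Tetrahedral e^3 t2^3 gives -0.6Δₜ = -0.6 × (4/9) × 7280 = -1941 cm⁻¹.
OSPE = -2912 − (-1941) = -971 cm⁻¹.

-971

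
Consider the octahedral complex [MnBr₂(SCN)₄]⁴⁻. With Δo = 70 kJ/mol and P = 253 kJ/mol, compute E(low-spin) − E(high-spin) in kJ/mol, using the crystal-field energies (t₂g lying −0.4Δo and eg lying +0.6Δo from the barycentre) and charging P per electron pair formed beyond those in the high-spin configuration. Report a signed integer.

Ligand charges: 2×(-1) from Br⁻ and 4×(-1) from SCN⁻ sum to -6; with overall charge -4, Mn is +2.
Mn sits in group 7; removing 2 electrons leaves Mn²⁺ with 7 − 2 = 5 d electrons.
High-spin: t₂g³ eg², CFSE = 0.0Δo = 0 kJ/mol.
Low-spin: t₂g⁵ eg⁰, orbital CFSE = -2.0Δo = -140 kJ/mol; plus 2 excess pairs × P = +506 kJ/mol; total 366 kJ/mol.
The difference is 366 − (0) = 366 kJ/mol, so high-spin lies lower.

366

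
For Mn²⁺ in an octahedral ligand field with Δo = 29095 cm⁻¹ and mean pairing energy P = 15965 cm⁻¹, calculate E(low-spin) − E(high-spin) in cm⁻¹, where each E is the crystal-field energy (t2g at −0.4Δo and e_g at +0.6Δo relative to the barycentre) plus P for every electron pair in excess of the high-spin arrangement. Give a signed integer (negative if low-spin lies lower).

Mn is in group 7, so Mn²⁺ is d⁵ (7 − 2 = 5).
High-spin: t2g^3 e_g^2, CFSE = 0.0Δo = 0 cm⁻¹.
Low-spin: t2g^5 e_g^0, orbital CFSE = -2.0Δo = -58190 cm⁻¹; plus 2 excess pairs × P = +31930 cm⁻¹; total -26260 cm⁻¹.
E(LS) − E(HS) = -26260 − (0) = -26260 cm⁻¹.

-26260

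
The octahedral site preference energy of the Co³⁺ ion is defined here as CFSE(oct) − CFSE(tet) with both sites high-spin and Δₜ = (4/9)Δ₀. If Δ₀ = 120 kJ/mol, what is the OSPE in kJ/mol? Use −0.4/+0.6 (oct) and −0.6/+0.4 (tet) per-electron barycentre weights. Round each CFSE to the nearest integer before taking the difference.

Co is in group 9, so Co³⁺ is d⁶ (9 − 3 = 6).
Octahedral (high-spin): t2g^4 e_g^2, CFSE = 4(−0.4) + 2(+0.6) = -0.4Δ₀ = -0.4 × 120 = -48 kJ/mol.
In a tetrahedral site the filling is e^3 t2^3: CFSE(tet) = -0.6Δₜ = -0.6 × (4/9)(120) = -32 kJ/mol.
OSPE = CFSE(oct) − CFSE(tet) = -48 − (-32) = -16 kJ/mol.

-16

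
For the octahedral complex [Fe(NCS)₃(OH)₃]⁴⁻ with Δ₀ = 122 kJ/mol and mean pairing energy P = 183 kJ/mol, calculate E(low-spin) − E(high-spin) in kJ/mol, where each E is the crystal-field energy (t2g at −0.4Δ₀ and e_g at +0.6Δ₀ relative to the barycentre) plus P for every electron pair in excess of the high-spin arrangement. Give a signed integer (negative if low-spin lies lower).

Ligand charges: 3×(-1) from NCS⁻ and 3×(-1) from OH⁻ sum to -6; with overall charge -4, Fe is +2.
Group 8 minus oxidation state +2 gives a d⁶ configuration for Fe²⁺.
In the high-spin limit (t2g^4 e_g^2) the orbital term is -0.4Δ₀ = -49 kJ/mol, with no excess pairing.
For low-spin the configuration is t2g^6 e_g^0: orbital energy -2.4 × 122 = -293 kJ/mol, and 2 additional pairs relative to high-spin add 366 kJ/mol, giving 73 kJ/mol.
Thus E(LS) − E(HS) = 122 kJ/mol.

122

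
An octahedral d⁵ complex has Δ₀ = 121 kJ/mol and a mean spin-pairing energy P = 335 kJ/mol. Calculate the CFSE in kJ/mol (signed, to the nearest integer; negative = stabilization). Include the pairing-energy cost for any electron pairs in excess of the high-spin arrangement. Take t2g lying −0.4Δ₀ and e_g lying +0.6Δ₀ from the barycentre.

0

With Δ₀ < P the complex is high-spin.
Filling d⁵ accordingly: t2g^3 e_g^2.
Orbital CFSE = 0.0Δ₀ = 0.0 × 121 = 0 kJ/mol.
High-spin has no excess pairs, so no pairing correction applies.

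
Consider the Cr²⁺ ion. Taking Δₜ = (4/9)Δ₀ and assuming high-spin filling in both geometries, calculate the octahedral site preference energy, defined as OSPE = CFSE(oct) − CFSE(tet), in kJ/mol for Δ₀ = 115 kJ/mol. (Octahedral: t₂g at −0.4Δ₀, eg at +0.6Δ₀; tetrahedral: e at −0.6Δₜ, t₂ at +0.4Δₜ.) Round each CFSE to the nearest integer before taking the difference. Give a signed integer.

-49

Cr²⁺: group 6, so d-count = 6 − 2 = 4.
In an octahedral site d⁴ (HS) is t₂g³ eg¹, giving CFSE(oct) = -0.6Δ₀ = -69 kJ/mol.
Tetrahedral: e² t₂², CFSE = 2(−0.6) + 2(+0.4) = -0.4Δₜ = -0.4 × (4/9) × 115 = -20 kJ/mol.
Subtracting, OSPE = -69 − (-20) = -49 kJ/mol.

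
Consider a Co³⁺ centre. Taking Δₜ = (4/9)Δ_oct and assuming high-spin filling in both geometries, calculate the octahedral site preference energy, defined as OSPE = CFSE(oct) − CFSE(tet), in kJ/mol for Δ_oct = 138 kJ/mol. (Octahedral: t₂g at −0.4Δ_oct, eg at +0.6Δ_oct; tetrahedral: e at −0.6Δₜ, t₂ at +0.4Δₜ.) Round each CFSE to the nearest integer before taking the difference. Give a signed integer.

Group 9 minus oxidation state +3 gives a d⁶ configuration for Co³⁺.
In an octahedral site d⁶ (HS) is t₂g⁴ eg², giving CFSE(oct) = -0.4Δ_oct = -55 kJ/mol.
Tetrahedral e³ t₂³ gives -0.6Δₜ = -0.6 × (4/9) × 138 = -37 kJ/mol.
OSPE = CFSE(oct) − CFSE(tet) = -55 − (-37) = -18 kJ/mol.

-18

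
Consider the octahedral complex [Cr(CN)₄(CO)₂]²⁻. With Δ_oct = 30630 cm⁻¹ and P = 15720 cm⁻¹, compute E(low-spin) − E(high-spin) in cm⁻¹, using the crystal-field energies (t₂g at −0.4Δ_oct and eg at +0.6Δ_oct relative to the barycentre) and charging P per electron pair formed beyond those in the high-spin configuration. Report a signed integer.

Ligand charges: 4×(-1) from CN⁻ and 2×(+0) from CO sum to -4; with overall charge -2, Cr is +2.
Group 6 minus oxidation state +2 gives a d⁴ configuration for Cr²⁺.
High-spin: t₂g³ eg¹, CFSE = -0.6Δ_oct = -18378 cm⁻¹.
For low-spin the configuration is t₂g⁴ eg⁰: orbital energy -1.6 × 30630 = -49008 cm⁻¹, and 1 additional pair relative to high-spin adds 15720 cm⁻¹, giving -33288 cm⁻¹.
E(LS) − E(HS) = -33288 − (-18378) = -14910 cm⁻¹.

-14910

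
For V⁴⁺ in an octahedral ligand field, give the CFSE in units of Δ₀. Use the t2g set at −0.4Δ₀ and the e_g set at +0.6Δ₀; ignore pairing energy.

V⁴⁺: group 5, so d-count = 5 − 4 = 1.
Configuration: t2g^1 e_g^0.
CFSE = 1(-0.4Δ₀) + 0(0.6Δ₀) = -0.4Δ₀ + 0.0Δ₀ = -0.4Δ₀.

-0.4 Δ₀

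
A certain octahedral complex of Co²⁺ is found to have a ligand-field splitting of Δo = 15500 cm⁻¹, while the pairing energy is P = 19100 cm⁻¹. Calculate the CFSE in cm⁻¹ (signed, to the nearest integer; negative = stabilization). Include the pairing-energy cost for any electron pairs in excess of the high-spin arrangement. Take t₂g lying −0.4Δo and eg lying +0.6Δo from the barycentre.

Co is in group 9, so Co²⁺ is d⁷ (9 − 2 = 7).
With Δo < P the complex is high-spin.
Filling d⁷ accordingly: t₂g⁵ eg².
Orbital CFSE = -0.8Δo = -0.8 × 15500 = -12400 cm⁻¹.
High-spin has no excess pairs, so no pairing correction applies.

-12400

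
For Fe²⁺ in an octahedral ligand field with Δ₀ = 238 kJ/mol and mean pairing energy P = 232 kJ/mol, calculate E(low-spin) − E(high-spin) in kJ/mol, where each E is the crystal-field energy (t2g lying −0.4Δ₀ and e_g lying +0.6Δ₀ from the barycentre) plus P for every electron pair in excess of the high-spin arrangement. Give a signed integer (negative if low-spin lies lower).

Fe²⁺: group 8, so d-count = 8 − 2 = 6.
In the high-spin limit (t2g^4 e_g^2) the orbital term is -0.4Δ₀ = -95 kJ/mol, with no excess pairing.
Low-spin t2g^6 e_g^0 gives -2.4Δ₀ = -571 kJ/mol, but forming 2 extra pairs costs 2P = 464 kJ/mol, so E(LS) = -571 + 464 = -107 kJ/mol.
Thus E(LS) − E(HS) = -12 kJ/mol.

-12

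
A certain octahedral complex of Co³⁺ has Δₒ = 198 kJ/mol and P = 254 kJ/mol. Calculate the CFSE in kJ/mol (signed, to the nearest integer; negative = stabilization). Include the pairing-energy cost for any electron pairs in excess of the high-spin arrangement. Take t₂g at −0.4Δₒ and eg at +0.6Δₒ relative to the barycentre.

-79

Co³⁺: group 9, so d-count = 9 − 3 = 6.
With Δₒ < P the complex is high-spin.
Configuration: t₂g⁴ eg².
Orbital CFSE = -0.4Δₒ = -0.4 × 198 = -79 kJ/mol.
High-spin has no excess pairs, so no pairing correction applies.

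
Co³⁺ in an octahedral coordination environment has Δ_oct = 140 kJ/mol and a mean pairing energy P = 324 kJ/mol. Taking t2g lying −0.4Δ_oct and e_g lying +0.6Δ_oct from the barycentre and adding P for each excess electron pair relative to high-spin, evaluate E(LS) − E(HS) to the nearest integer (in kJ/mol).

Co³⁺: group 9, so d-count = 9 − 3 = 6.
In the high-spin limit (t2g^4 e_g^2) the orbital term is -0.4Δ_oct = -56 kJ/mol, with no excess pairing.
For low-spin the configuration is t2g^6 e_g^0: orbital energy -2.4 × 140 = -336 kJ/mol, and 2 additional pairs relative to high-spin add 648 kJ/mol, giving 312 kJ/mol.
The difference is 312 − (-56) = 368 kJ/mol, so high-spin lies lower.

368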